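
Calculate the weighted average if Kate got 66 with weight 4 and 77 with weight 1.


Weighted sum:
4 x 66 + 1 x 77 = 341
Total weight:
4 + 1 = 5
Weighted average:
341 / 5 = 68.2

68.2


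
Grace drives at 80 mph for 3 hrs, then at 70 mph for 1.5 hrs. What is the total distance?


Leg 1 distance:
80 x 3 = 240 miles
Leg 2 distance:
70 x 1.5 = 105 miles
Total distance:
240 + 105 = 345 miles

345 miles


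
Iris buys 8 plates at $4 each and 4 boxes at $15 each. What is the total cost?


Cost of plates:
8 x $4 = $32
Cost of boxes:
4 x $15 = $60
Add both:
$32 + $60 = $92

$92


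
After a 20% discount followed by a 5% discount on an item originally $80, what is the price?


First discount:
20% of $80 = $16
Price after first discount:
$80 - $16 = $64
Second discount:
5% of $64 = $3.20
Final price:
$64 - $3.20 = $60.80

$60.80


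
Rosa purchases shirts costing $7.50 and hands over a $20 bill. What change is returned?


Start with the amount paid:
$20
Subtract the price:
$20 - $7.50 = $12.50

$12.50


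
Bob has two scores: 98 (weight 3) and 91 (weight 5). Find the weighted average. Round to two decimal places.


Weighted sum:
3 x 98 + 5 x 91 = 749
Total weight:
3 + 5 = 8
Weighted average:
749 / 8 = 93.625 ≈ 93.63

93.63


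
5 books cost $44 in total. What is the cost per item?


Total cost: $44
Number of items: 5
Unit price: $44 / 5 = $8.80

$8.80


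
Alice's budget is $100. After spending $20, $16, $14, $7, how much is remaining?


Add up expenses:
$20 + $16 + $14 + $7 = $57
Subtract from budget:
$100 - $57 = $43

$43


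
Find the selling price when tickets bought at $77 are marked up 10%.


Calculate the markup amount:
10% of $77 = $7.70
Add to cost:
$77 + $7.70 = $84.70

$84.70


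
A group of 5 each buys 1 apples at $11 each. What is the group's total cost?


Cost per person:
1 x $11 = $11
Group total:
5 x $11 = $55

$55


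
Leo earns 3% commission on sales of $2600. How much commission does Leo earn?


Convert rate to decimal:
3% = 0.03
Multiply by sales:
$2600 x 0.03 = $78

$78


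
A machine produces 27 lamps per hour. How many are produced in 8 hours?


Production rate: 27 lamps per hour
Time: 8 hours
Total: 27 x 8 = 216 lamps

216 lamps


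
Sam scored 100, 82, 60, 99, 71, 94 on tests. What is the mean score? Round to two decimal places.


Add the scores:
100 + 82 + 60 + 99 + 71 + 94 = 506
Divide by the number of tests:
506 / 6 = 84.3333... ≈ 84.33

84.33


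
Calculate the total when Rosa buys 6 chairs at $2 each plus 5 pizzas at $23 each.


Cost of chairs:
6 x $2 = $12
Cost of pizzas:
5 x $23 = $115
Add both:
$12 + $115 = $127

$127


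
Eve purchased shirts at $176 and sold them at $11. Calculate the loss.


Selling price = $11
Cost price = $176
Loss = cost price - selling price:
Loss = $176 - $11 = $165

$165


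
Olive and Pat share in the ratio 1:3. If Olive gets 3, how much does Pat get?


Find the multiplier:
3 / 1 = 3
Apply to Pat's share:
3 x 3 = 9

9


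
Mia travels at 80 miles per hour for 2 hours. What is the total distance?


Use the formula: distance = speed x time
Speed = 80 mph, Time = 2 hours
80 x 2 = 160 miles

160 miles


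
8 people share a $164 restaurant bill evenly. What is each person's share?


Total bill: $164
Number of people: 8
Each pays: $164 / 8 = $20.50

$20.50


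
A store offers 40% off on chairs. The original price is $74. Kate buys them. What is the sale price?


Calculate the discount amount:
40% of $74 = $29.60
Subtract from original:
$74 - $29.60 = $44.40

$44.40


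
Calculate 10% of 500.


Convert percentage to decimal:
10% = 0.1
Multiply:
500 x 0.1 = 50

50


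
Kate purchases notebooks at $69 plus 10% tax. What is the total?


Calculate the tax:
10% of $69 = $6.90
Add tax to price:
$69 + $6.90 = $75.90

$75.90


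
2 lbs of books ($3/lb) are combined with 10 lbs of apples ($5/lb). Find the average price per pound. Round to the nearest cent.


Cost of books:
2 x $3 = $6
Cost of apples:
10 x $5 = $50
Total cost: $6 + $50 = $56
Total weight: 12 lbs
Average: $56 / 12 = $4.6666... ≈ $4.67/lb

$4.67/lb


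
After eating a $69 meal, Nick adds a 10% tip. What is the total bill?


Calculate the tip:
10% of $69 = $6.90
Add tip to meal cost:
$69 + $6.90 = $75.90

$75.90


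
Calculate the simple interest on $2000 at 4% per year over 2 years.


Use the formula I = P x R x T / 100
P x R x T = 2000 x 4 x 2 = 16000
I = 16000 / 100 = $160

$160


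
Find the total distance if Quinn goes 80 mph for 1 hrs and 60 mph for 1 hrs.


Leg 1 distance:
80 x 1 = 80 miles
Leg 2 distance:
60 x 1 = 60 miles
Total distance:
80 + 60 = 140 miles

140 miles


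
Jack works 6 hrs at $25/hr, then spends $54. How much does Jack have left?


Calculate earnings:
6 x $25 = $150
Subtract spending:
$150 - $54 = $96

$96


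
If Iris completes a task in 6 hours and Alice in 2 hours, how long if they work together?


Iris's rate: 1/6 of the job per hour
Alice's rate: 1/2 of the job per hour
Combined rate: 1/6 + 1/2 = 2/3 per hour
Time = 1 / (2/3) = 3/2 = 1.5 hours

1.5 hours


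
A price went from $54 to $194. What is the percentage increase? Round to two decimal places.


Find the absolute change:
|194 - 54| = 140
Divide by original and multiply by 100:
140 / 54 x 100 = 259.2592...% ≈ 259.26%

259.26%


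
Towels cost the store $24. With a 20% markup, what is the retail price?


Calculate the markup amount:
20% of $24 = $4.80
Add to cost:
$24 + $4.80 = $28.80

$28.80


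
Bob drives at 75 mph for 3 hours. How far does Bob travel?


Use the formula: distance = speed x time
Speed = 75 mph, Time = 3 hours
75 x 3 = 225 miles

225 miles


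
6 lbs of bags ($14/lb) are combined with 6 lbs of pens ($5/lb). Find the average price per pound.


Cost of bags:
6 x $14 = $84
Cost of pens:
6 x $5 = $30
Total cost: $84 + $30 = $114
Total weight: 12 lbs
Average: $114 / 12 = $9.50/lb

$9.50/lb


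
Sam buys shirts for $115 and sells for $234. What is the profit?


Selling price = $234
Cost price = $115
Profit = selling price - cost price:
Profit = $234 - $115 = $119

$119


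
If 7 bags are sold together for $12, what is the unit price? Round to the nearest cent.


Total cost: $12
Number of items: 7
Unit price: $12 / 7 = $1.7142... ≈ $1.71

$1.71


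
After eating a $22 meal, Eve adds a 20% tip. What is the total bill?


Calculate the tip:
20% of $22 = $4.40
Add tip to meal cost:
$22 + $4.40 = $26.40

$26.40


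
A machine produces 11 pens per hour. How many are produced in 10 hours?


Production rate: 11 pens per hour
Time: 10 hours
Total: 11 x 10 = 110 pens

110 pens


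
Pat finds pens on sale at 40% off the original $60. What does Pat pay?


Calculate the discount amount:
40% of $60 = $24
Subtract from original:
$60 - $24 = $36

$36


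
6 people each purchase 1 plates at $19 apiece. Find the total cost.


Cost per person:
1 x $19 = $19
Group total:
6 x $19 = $114

$114


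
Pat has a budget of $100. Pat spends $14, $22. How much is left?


Add up expenses:
$14 + $22 = $36
Subtract from budget:
$100 - $36 = $64

$64


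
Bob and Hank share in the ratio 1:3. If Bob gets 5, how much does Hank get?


Find the multiplier:
5 / 1 = 5
Apply to Hank's share:
3 x 5 = 15

15


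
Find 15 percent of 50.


Convert percentage to decimal:
15% = 0.15
Multiply:
50 x 0.15 = 7.5

7.5


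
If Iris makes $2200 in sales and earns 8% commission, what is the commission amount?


Convert rate to decimal:
8% = 0.08
Multiply by sales:
$2200 x 0.08 = $176

$176


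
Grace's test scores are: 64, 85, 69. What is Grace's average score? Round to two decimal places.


Add the scores:
64 + 85 + 69 = 218
Divide by the number of tests:
218 / 3 = 72.6666... ≈ 72.67

72.67


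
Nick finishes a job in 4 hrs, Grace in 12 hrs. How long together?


Nick's rate: 1/4 of the job per hour
Grace's rate: 1/12 of the job per hour
Combined rate: 1/4 + 1/12 = 1/3 per hour
Time = 1 / (1/3) = 3 hours

3 hours


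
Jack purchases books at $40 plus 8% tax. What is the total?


Calculate the tax:
8% of $40 = $3.20
Add tax to price:
$40 + $3.20 = $43.20

$43.20


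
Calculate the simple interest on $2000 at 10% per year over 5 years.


Use the formula I = P x R x T / 100
P x R x T = 2000 x 10 x 5 = 100000
I = 100000 / 100 = $1000

$1000


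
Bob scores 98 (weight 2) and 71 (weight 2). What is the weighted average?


Weighted sum:
2 x 98 + 2 x 71 = 338
Total weight:
2 + 2 = 4
Weighted average:
338 / 4 = 84.5

84.5


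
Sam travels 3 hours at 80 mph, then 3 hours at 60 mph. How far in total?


Leg 1 distance:
80 x 3 = 240 miles
Leg 2 distance:
60 x 3 = 180 miles
Total distance:
240 + 180 = 420 miles

420 miles


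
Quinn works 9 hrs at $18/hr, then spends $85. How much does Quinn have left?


Calculate earnings:
9 x $18 = $162
Subtract spending:
$162 - $85 = $77

$77


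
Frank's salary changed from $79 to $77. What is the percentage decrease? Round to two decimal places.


Find the absolute change:
|77 - 79| = 2
Divide by original and multiply by 100:
2 / 79 x 100 = 2.5316...% ≈ 2.53%

2.53%


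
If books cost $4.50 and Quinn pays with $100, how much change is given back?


Start with the amount paid:
$100
Subtract the price:
$100 - $4.50 = $95.50

$95.50


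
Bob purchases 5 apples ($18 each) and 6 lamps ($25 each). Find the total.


Cost of apples:
5 x $18 = $90
Cost of lamps:
6 x $25 = $150
Add both:
$90 + $150 = $240

$240


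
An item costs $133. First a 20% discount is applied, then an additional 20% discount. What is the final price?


First discount:
20% of $133 = $26.60
Price after first discount:
$133 - $26.60 = $106.40
Second discount:
20% of $106.40 = $21.28
Final price:
$106.40 - $21.28 = $85.12

$85.12


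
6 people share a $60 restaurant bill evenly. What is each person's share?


Total bill: $60
Number of people: 6
Each pays: $60 / 6 = $10

$10


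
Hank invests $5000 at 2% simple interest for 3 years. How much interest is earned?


Use the formula I = P x R x T / 100
P x R x T = 5000 x 2 x 3 = 30000
I = 30000 / 100 = $300

$300


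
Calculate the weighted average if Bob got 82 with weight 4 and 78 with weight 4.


Weighted sum:
4 x 82 + 4 x 78 = 640
Total weight:
4 + 4 = 8
Weighted average:
640 / 8 = 80

80


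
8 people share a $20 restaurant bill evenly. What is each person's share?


Total bill: $20
Number of people: 8
Each pays: $20 / 8 = $2.50

$2.50


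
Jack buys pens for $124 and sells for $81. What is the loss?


Selling price = $81
Cost price = $124
Loss = cost price - selling price:
Loss = $124 - $81 = $43

$43


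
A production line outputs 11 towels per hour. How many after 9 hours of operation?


Production rate: 11 towels per hour
Time: 9 hours
Total: 11 x 9 = 99 towels

99 towels


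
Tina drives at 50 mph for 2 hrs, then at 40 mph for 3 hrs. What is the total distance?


Leg 1 distance:
50 x 2 = 100 miles
Leg 2 distance:
40 x 3 = 120 miles
Total distance:
100 + 120 = 220 miles

220 miles


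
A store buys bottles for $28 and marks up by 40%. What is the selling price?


Calculate the markup amount:
40% of $28 = $11.20
Add to cost:
$28 + $11.20 = $39.20

$39.20


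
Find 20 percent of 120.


Convert percentage to decimal:
20% = 0.2
Multiply:
120 x 0.2 = 24

24


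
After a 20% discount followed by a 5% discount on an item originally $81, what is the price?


First discount:
20% of $81 = $16.20
Price after first discount:
$81 - $16.20 = $64.80
Second discount:
5% of $64.80 = $3.24
Final price:
$64.80 - $3.24 = $61.56

$61.56


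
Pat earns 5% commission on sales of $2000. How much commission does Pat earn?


Convert rate to decimal:
5% = 0.05
Multiply by sales:
$2000 x 0.05 = $100

$100


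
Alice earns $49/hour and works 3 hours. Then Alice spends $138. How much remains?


Calculate earnings:
3 x $49 = $147
Subtract spending:
$147 - $138 = $9

$9


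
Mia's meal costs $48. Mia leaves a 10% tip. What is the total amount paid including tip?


Calculate the tip:
10% of $48 = $4.80
Add tip to meal cost:
$48 + $4.80 = $52.80

$52.80


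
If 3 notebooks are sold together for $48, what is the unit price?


Total cost: $48
Number of items: 3
Unit price: $48 / 3 = $16

$16


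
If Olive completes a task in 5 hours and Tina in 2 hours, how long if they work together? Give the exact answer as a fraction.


Olive's rate: 1/5 of the job per hour
Tina's rate: 1/2 of the job per hour
Combined rate: 1/5 + 1/2 = 7/10 per hour
Time = 1 / (7/10) = 10/7 hours (≈ 1.43 hours)

10/7 hours


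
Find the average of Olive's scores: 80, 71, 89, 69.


Add the scores:
80 + 71 + 89 + 69 = 309
Divide by the number of tests:
309 / 4 = 77.25

77.25


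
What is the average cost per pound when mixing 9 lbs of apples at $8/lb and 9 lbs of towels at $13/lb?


Cost of apples:
9 x $8 = $72
Cost of towels:
9 x $13 = $117
Total cost: $72 + $117 = $189
Total weight: 18 lbs
Average: $189 / 18 = $10.50/lb

$10.50/lb


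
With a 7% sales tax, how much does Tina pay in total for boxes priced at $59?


Calculate the tax:
7% of $59 = $4.13
Add tax to price:
$59 + $4.13 = $63.13

$63.13


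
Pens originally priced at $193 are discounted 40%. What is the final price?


Calculate the discount amount:
40% of $193 = $77.20
Subtract from original:
$193 - $77.20 = $115.80

$115.80


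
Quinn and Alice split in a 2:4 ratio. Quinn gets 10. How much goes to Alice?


Find the multiplier:
10 / 2 = 5
Apply to Alice's share:
4 x 5 = 20

20


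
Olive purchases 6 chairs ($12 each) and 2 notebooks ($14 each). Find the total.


Cost of chairs:
6 x $12 = $72
Cost of notebooks:
2 x $14 = $28
Add both:
$72 + $28 = $100

$100


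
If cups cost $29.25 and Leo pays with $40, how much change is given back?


Start with the amount paid:
$40
Subtract the price:
$40 - $29.25 = $10.75

$10.75


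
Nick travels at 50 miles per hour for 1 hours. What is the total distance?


Use the formula: distance = speed x time
Speed = 50 mph, Time = 1 hours
50 x 1 = 50 miles

50 miles


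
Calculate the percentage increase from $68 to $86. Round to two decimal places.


Find the absolute change:
|86 - 68| = 18
Divide by original and multiply by 100:
18 / 68 x 100 = 26.4705...% ≈ 26.47%

26.47%


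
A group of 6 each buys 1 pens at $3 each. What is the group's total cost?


Cost per person:
1 x $3 = $3
Group total:
6 x $3 = $18

$18


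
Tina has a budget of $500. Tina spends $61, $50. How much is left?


Add up expenses:
$61 + $50 = $111
Subtract from budget:
$500 - $111 = $389

$389


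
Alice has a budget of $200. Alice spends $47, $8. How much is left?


Add up expenses:
$47 + $8 = $55
Subtract from budget:
$200 - $55 = $145

$145


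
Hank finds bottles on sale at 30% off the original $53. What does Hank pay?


Calculate the discount amount:
30% of $53 = $15.90
Subtract from original:
$53 - $15.90 = $37.10

$37.10


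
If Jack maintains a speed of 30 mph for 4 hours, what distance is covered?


Use the formula: distance = speed x time
Speed = 30 mph, Time = 4 hours
30 x 4 = 120 miles

120 miles


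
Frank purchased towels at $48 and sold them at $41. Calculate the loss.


Selling price = $41
Cost price = $48
Loss = cost price - selling price:
Loss = $48 - $41 = $7

$7


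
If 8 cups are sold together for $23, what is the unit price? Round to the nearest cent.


Total cost: $23
Number of items: 8
Unit price: $23 / 8 = $2.875 ≈ $2.88

$2.88


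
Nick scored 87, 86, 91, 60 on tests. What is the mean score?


Add the scores:
87 + 86 + 91 + 60 = 324
Divide by the number of tests:
324 / 4 = 81

81


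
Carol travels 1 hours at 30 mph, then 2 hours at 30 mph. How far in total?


Leg 1 distance:
30 x 1 = 30 miles
Leg 2 distance:
30 x 2 = 60 miles
Total distance:
30 + 60 = 90 miles

90 miles


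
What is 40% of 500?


Convert percentage to decimal:
40% = 0.4
Multiply:
500 x 0.4 = 200

200


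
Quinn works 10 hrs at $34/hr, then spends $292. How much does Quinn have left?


Calculate earnings:
10 x $34 = $340
Subtract spending:
$340 - $292 = $48

$48


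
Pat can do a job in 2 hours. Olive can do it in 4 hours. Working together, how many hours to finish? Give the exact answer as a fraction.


Pat's rate: 1/2 of the job per hour
Olive's rate: 1/4 of the job per hour
Combined rate: 1/2 + 1/4 = 3/4 per hour
Time = 1 / (3/4) = 4/3 hours (≈ 1.33 hours)

4/3 hours


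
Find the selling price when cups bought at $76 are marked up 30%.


Calculate the markup amount:
30% of $76 = $22.80
Add to cost:
$76 + $22.80 = $98.80

$98.80


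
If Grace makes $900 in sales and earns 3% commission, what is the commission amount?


Convert rate to decimal:
3% = 0.03
Multiply by sales:
$900 x 0.03 = $27

$27


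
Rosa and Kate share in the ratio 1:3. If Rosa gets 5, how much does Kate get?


Find the multiplier:
5 / 1 = 5
Apply to Kate's share:
3 x 5 = 15

15


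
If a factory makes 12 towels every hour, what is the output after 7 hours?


Production rate: 12 towels per hour
Time: 7 hours
Total: 12 x 7 = 84 towels

84 towels


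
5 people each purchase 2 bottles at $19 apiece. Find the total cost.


Cost per person:
2 x $19 = $38
Group total:
5 x $38 = $190

$190


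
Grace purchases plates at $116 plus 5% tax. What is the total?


Calculate the tax:
5% of $116 = $5.80
Add tax to price:
$116 + $5.80 = $121.80

$121.80


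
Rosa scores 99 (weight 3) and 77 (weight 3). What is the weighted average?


Weighted sum:
3 x 99 + 3 x 77 = 528
Total weight:
3 + 3 = 6
Weighted average:
528 / 6 = 88

88


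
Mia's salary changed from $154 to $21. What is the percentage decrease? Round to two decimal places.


Find the absolute change:
|21 - 154| = 133
Divide by original and multiply by 100:
133 / 154 x 100 = 86.3636...% ≈ 86.36%

86.36%


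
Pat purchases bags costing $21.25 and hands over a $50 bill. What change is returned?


Start with the amount paid:
$50
Subtract the price:
$50 - $21.25 = $28.75

$28.75


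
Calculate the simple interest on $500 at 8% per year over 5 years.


Use the formula I = P x R x T / 100
P x R x T = 500 x 8 x 5 = 20000
I = 20000 / 100 = $200

$200


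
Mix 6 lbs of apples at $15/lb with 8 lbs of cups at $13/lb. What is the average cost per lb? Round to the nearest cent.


Cost of apples:
6 x $15 = $90
Cost of cups:
8 x $13 = $104
Total cost: $90 + $104 = $194
Total weight: 14 lbs
Average: $194 / 14 = $13.8571... ≈ $13.86/lb

$13.86/lb


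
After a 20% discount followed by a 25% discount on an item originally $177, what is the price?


First discount:
20% of $177 = $35.40
Price after first discount:
$177 - $35.40 = $141.60
Second discount:
25% of $141.60 = $35.40
Final price:
$141.60 - $35.40 = $106.20

$106.20


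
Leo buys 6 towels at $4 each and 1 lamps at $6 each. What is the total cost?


Cost of towels:
6 x $4 = $24
Cost of lamps:
1 x $6 = $6
Add both:
$24 + $6 = $30

$30


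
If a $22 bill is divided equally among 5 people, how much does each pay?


Total bill: $22
Number of people: 5
Each pays: $22 / 5 = $4.40

$4.40


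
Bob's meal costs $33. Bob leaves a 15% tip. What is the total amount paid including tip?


Calculate the tip:
15% of $33 = $4.95
Add tip to meal cost:
$33 + $4.95 = $37.95

$37.95


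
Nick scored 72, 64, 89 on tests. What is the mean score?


Add the scores:
72 + 64 + 89 = 225
Divide by the number of tests:
225 / 3 = 75

75


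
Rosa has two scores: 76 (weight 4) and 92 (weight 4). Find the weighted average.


Weighted sum:
4 x 76 + 4 x 92 = 672
Total weight:
4 + 4 = 8
Weighted average:
672 / 8 = 84

84


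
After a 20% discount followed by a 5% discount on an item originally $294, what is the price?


First discount:
20% of $294 = $58.80
Price after first discount:
$294 - $58.80 = $235.20
Second discount:
5% of $235.20 = $11.76
Final price:
$235.20 - $11.76 = $223.44

$223.44


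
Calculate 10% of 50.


Convert percentage to decimal:
10% = 0.1
Multiply:
50 x 0.1 = 5

5


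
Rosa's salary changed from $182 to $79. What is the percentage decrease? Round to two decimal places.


Find the absolute change:
|79 - 182| = 103
Divide by original and multiply by 100:
103 / 182 x 100 = 56.5934...% ≈ 56.59%

56.59%


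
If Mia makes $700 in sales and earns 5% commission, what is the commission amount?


Convert rate to decimal:
5% = 0.05
Multiply by sales:
$700 x 0.05 = $35

$35


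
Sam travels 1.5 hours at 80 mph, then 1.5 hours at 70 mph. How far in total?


Leg 1 distance:
80 x 1.5 = 120 miles
Leg 2 distance:
70 x 1.5 = 105 miles
Total distance:
120 + 105 = 225 miles

225 miles


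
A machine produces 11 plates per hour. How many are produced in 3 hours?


Production rate: 11 plates per hour
Time: 3 hours
Total: 11 x 3 = 33 plates

33 plates


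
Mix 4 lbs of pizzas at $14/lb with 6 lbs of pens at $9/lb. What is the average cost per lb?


Cost of pizzas:
4 x $14 = $56
Cost of pens:
6 x $9 = $54
Total cost: $56 + $54 = $110
Total weight: 10 lbs
Average: $110 / 10 = $11/lb

$11/lb


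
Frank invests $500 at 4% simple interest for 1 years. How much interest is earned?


Use the formula I = P x R x T / 100
P x R x T = 500 x 4 x 1 = 2000
I = 2000 / 100 = $20

$20


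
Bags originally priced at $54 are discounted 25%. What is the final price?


Calculate the discount amount:
25% of $54 = $13.50
Subtract from original:
$54 - $13.50 = $40.50

$40.50


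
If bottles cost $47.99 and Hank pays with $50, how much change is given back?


Start with the amount paid:
$50
Subtract the price:
$50 - $47.99 = $2.01

$2.01


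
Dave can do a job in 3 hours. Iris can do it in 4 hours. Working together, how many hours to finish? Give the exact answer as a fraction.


Dave's rate: 1/3 of the job per hour
Iris's rate: 1/4 of the job per hour
Combined rate: 1/3 + 1/4 = 7/12 per hour
Time = 1 / (7/12) = 12/7 hours (≈ 1.71 hours)

12/7 hours


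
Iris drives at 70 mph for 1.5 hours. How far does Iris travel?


Use the formula: distance = speed x time
Speed = 70 mph, Time = 1.5 hours
70 x 1.5 = 105 miles

105 miles


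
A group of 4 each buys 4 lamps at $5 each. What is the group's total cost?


Cost per person:
4 x $5 = $20
Group total:
4 x $20 = $80

$80


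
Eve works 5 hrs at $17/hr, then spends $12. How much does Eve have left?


Calculate earnings:
5 x $17 = $85
Subtract spending:
$85 - $12 = $73

$73


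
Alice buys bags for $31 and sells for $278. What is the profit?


Selling price = $278
Cost price = $31
Profit = selling price - cost price:
Profit = $278 - $31 = $247

$247


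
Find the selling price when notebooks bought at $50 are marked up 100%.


Calculate the markup amount:
100% of $50 = $50
Add to cost:
$50 + $50 = $100

$100


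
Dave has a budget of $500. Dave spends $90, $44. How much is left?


Add up expenses:
$90 + $44 = $134
Subtract from budget:
$500 - $134 = $366

$366


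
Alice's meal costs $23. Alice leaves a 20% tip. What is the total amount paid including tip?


Calculate the tip:
20% of $23 = $4.60
Add tip to meal cost:
$23 + $4.60 = $27.60

$27.60


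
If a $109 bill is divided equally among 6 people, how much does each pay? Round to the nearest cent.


Total bill: $109
Number of people: 6
Each pays: $109 / 6 = $18.1666... ≈ $18.17

$18.17


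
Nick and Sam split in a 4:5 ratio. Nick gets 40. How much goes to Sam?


Find the multiplier:
40 / 4 = 10
Apply to Sam's share:
5 x 10 = 50

50


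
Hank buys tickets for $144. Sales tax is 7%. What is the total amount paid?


Calculate the tax:
7% of $144 = $10.08
Add tax to price:
$144 + $10.08 = $154.08

$154.08


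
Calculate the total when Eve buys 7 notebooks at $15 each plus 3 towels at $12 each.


Cost of notebooks:
7 x $15 = $105
Cost of towels:
3 x $12 = $36
Add both:
$105 + $36 = $141

$141


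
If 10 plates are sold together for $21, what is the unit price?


Total cost: $21
Number of items: 10
Unit price: $21 / 10 = $2.10

$2.10


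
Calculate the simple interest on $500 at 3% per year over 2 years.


Use the formula I = P x R x T / 100
P x R x T = 500 x 3 x 2 = 3000
I = 3000 / 100 = $30

$30


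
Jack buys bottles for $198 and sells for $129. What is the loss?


Selling price = $129
Cost price = $198
Loss = cost price - selling price:
Loss = $198 - $129 = $69

$69


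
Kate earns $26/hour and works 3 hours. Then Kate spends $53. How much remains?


Calculate earnings:
3 x $26 = $78
Subtract spending:
$78 - $53 = $25

$25


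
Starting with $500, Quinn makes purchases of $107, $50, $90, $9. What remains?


Add up expenses:
$107 + $50 + $90 + $9 = $256
Subtract from budget:
$500 - $256 = $244

$244


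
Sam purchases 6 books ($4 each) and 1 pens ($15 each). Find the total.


Cost of books:
6 x $4 = $24
Cost of pens:
1 x $15 = $15
Add both:
$24 + $15 = $39

$39


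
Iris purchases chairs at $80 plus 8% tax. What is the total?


Calculate the tax:
8% of $80 = $6.40
Add tax to price:
$80 + $6.40 = $86.40

$86.40


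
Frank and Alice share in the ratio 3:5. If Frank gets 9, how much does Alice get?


Find the multiplier:
9 / 3 = 3
Apply to Alice's share:
5 x 3 = 15

15


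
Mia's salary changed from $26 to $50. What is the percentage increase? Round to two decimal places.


Find the absolute change:
|50 - 26| = 24
Divide by original and multiply by 100:
24 / 26 x 100 = 92.3076...% ≈ 92.31%

92.31%


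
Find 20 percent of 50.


Convert percentage to decimal:
20% = 0.2
Multiply:
50 x 0.2 = 10

10


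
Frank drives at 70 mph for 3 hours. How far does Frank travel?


Use the formula: distance = speed x time
Speed = 70 mph, Time = 3 hours
70 x 3 = 210 miles

210 miles


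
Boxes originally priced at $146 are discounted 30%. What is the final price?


Calculate the discount amount:
30% of $146 = $43.80
Subtract from original:
$146 - $43.80 = $102.20

$102.20


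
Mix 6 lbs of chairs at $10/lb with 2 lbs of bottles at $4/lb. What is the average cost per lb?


Cost of chairs:
6 x $10 = $60
Cost of bottles:
2 x $4 = $8
Total cost: $60 + $8 = $68
Total weight: 8 lbs
Average: $68 / 8 = $8.50/lb

$8.50/lb


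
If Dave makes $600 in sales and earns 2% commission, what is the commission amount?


Convert rate to decimal:
2% = 0.02
Multiply by sales:
$600 x 0.02 = $12

$12


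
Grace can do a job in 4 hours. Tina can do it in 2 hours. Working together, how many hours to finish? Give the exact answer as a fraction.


Grace's rate: 1/4 of the job per hour
Tina's rate: 1/2 of the job per hour
Combined rate: 1/4 + 1/2 = 3/4 per hour
Time = 1 / (3/4) = 4/3 hours (≈ 1.33 hours)

4/3 hours


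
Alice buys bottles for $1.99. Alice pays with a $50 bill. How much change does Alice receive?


Start with the amount paid:
$50
Subtract the price:
$50 - $1.99 = $48.01

$48.01


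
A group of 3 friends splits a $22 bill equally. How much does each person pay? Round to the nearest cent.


Total bill: $22
Number of people: 3
Each pays: $22 / 3 = $7.3333... ≈ $7.33

$7.33


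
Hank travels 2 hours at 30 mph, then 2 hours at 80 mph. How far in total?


Leg 1 distance:
30 x 2 = 60 miles
Leg 2 distance:
80 x 2 = 160 miles
Total distance:
60 + 160 = 220 miles

220 miles


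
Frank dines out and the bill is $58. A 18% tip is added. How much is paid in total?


Calculate the tip:
18% of $58 = $10.44
Add tip to meal cost:
$58 + $10.44 = $68.44

$68.44


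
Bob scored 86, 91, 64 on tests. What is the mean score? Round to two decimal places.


Add the scores:
86 + 91 + 64 = 241
Divide by the number of tests:
241 / 3 = 80.3333... ≈ 80.33

80.33


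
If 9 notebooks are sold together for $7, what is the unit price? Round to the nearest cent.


Total cost: $7
Number of items: 9
Unit price: $7 / 9 = $0.7777... ≈ $0.78

$0.78


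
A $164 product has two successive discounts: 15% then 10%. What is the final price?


First discount:
15% of $164 = $24.60
Price after first discount:
$164 - $24.60 = $139.40
Second discount:
10% of $139.40 = $13.94
Final price:
$139.40 - $13.94 = $125.46

$125.46


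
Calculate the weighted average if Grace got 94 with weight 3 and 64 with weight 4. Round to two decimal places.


Weighted sum:
3 x 94 + 4 x 64 = 538
Total weight:
3 + 4 = 7
Weighted average:
538 / 7 = 76.8571... ≈ 76.86

76.86


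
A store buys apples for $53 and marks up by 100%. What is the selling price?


Calculate the markup amount:
100% of $53 = $53
Add to cost:
$53 + $53 = $106

$106


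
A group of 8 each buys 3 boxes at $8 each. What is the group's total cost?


Cost per person:
3 x $8 = $24
Group total:
8 x $24 = $192

$192


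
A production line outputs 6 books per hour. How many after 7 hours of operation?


Production rate: 6 books per hour
Time: 7 hours
Total: 6 x 7 = 42 books

42 books


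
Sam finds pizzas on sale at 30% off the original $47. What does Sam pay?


Calculate the discount amount:
30% of $47 = $14.10
Subtract from original:
$47 - $14.10 = $32.90

$32.90


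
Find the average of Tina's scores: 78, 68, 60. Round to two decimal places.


Add the scores:
78 + 68 + 60 = 206
Divide by the number of tests:
206 / 3 = 68.6666... ≈ 68.67

68.67


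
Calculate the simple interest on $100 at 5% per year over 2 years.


Use the formula I = P x R x T / 100
P x R x T = 100 x 5 x 2 = 1000
I = 1000 / 100 = $10

$10


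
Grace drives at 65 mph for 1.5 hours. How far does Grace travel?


Use the formula: distance = speed x time
Speed = 65 mph, Time = 1.5 hours
65 x 1.5 = 97.5 miles

97.5 miles


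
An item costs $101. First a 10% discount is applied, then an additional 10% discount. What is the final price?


First discount:
10% of $101 = $10.10
Price after first discount:
$101 - $10.10 = $90.90
Second discount:
10% of $90.90 = $9.09
Final price:
$90.90 - $9.09 = $81.81

$81.81


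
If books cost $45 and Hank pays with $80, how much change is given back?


Start with the amount paid:
$80
Subtract the price:
$80 - $45 = $35

$35


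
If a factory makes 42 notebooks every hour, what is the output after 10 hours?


Production rate: 42 notebooks per hour
Time: 10 hours
Total: 42 x 10 = 420 notebooks

420 notebooks


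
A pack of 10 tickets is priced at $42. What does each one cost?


Total cost: $42
Number of items: 10
Unit price: $42 / 10 = $4.20

$4.20


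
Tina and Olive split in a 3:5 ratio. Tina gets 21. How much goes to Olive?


Find the multiplier:
21 / 3 = 7
Apply to Olive's share:
5 x 7 = 35

35


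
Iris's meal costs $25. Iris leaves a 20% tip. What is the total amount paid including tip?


Calculate the tip:
20% of $25 = $5
Add tip to meal cost:
$25 + $5 = $30

$30


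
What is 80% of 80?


Convert percentage to decimal:
80% = 0.8
Multiply:
80 x 0.8 = 64

64


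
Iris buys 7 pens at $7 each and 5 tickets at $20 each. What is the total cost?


Cost of pens:
7 x $7 = $49
Cost of tickets:
5 x $20 = $100
Add both:
$49 + $100 = $149

$149


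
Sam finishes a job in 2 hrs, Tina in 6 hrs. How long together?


Sam's rate: 1/2 of the job per hour
Tina's rate: 1/6 of the job per hour
Combined rate: 1/2 + 1/6 = 2/3 per hour
Time = 1 / (2/3) = 3/2 = 1.5 hours

1.5 hours


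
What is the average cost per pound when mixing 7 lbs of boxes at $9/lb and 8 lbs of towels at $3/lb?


Cost of boxes:
7 x $9 = $63
Cost of towels:
8 x $3 = $24
Total cost: $63 + $24 = $87
Total weight: 15 lbs
Average: $87 / 15 = $5.80/lb

$5.80/lb


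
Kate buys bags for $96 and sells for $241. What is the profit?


Selling price = $241
Cost price = $96
Profit = selling price - cost price:
Profit = $241 - $96 = $145

$145


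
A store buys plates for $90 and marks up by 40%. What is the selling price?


Calculate the markup amount:
40% of $90 = $36
Add to cost:
$90 + $36 = $126

$126


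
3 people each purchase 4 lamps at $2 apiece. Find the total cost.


Cost per person:
4 x $2 = $8
Group total:
3 x $8 = $24

$24


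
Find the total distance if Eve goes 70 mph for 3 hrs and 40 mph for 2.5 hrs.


Leg 1 distance:
70 x 3 = 210 miles
Leg 2 distance:
40 x 2.5 = 100 miles
Total distance:
210 + 100 = 310 miles

310 miles


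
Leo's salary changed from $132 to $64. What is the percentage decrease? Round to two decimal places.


Find the absolute change:
|64 - 132| = 68
Divide by original and multiply by 100:
68 / 132 x 100 = 51.5151...% ≈ 51.52%

51.52%


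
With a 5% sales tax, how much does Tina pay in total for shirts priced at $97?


Calculate the tax:
5% of $97 = $4.85
Add tax to price:
$97 + $4.85 = $101.85

$101.85


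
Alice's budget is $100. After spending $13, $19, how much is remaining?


Add up expenses:
$13 + $19 = $32
Subtract from budget:
$100 - $32 = $68

$68


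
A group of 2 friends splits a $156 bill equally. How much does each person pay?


Total bill: $156
Number of people: 2
Each pays: $156 / 2 = $78

$78


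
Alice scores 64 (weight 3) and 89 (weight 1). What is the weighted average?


Weighted sum:
3 x 64 + 1 x 89 = 281
Total weight:
3 + 1 = 4
Weighted average:
281 / 4 = 70.25

70.25


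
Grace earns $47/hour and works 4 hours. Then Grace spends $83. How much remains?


Calculate earnings:
4 x $47 = $188
Subtract spending:
$188 - $83 = $105

$105


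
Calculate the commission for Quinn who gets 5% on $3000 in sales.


Convert rate to decimal:
5% = 0.05
Multiply by sales:
$3000 x 0.05 = $150

$150


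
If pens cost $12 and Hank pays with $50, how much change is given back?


Start with the amount paid:
$50
Subtract the price:
$50 - $12 = $38

$38


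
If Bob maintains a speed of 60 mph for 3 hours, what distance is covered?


Use the formula: distance = speed x time
Speed = 60 mph, Time = 3 hours
60 x 3 = 180 miles

180 miles


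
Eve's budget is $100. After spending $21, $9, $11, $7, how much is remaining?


Add up expenses:
$21 + $9 + $11 + $7 = $48
Subtract from budget:
$100 - $48 = $52

$52


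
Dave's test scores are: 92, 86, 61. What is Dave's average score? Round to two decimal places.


Add the scores:
92 + 86 + 61 = 239
Divide by the number of tests:
239 / 3 = 79.6666... ≈ 79.67

79.67


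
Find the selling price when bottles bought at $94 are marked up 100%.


Calculate the markup amount:
100% of $94 = $94
Add to cost:
$94 + $94 = $188

$188


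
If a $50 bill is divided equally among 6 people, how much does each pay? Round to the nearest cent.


Total bill: $50
Number of people: 6
Each pays: $50 / 6 = $8.3333... ≈ $8.33

$8.33


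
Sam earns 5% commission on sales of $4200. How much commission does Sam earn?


Convert rate to decimal:
5% = 0.05
Multiply by sales:
$4200 x 0.05 = $210

$210


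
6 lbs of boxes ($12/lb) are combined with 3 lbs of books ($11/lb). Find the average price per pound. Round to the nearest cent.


Cost of boxes:
6 x $12 = $72
Cost of books:
3 x $11 = $33
Total cost: $72 + $33 = $105
Total weight: 9 lbs
Average: $105 / 9 = $11.6666... ≈ $11.67/lb

$11.67/lb


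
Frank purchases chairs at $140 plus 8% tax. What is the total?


Calculate the tax:
8% of $140 = $11.20
Add tax to price:
$140 + $11.20 = $151.20

$151.20


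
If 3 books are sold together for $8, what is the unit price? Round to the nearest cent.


Total cost: $8
Number of items: 3
Unit price: $8 / 3 = $2.6666... ≈ $2.67

$2.67


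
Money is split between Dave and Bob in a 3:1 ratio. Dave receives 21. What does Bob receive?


Find the multiplier:
21 / 3 = 7
Apply to Bob's share:
1 x 7 = 7

7


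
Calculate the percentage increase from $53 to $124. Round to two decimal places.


Find the absolute change:
|124 - 53| = 71
Divide by original and multiply by 100:
71 / 53 x 100 = 133.9622...% ≈ 133.96%

133.96%


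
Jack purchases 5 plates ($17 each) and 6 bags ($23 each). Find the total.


Cost of plates:
5 x $17 = $85
Cost of bags:
6 x $23 = $138
Add both:
$85 + $138 = $223

$223


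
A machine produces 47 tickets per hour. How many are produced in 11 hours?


Production rate: 47 tickets per hour
Time: 11 hours
Total: 47 x 11 = 517 tickets

517 tickets


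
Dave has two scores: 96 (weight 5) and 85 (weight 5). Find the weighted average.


Weighted sum:
5 x 96 + 5 x 85 = 905
Total weight:
5 + 5 = 10
Weighted average:
905 / 10 = 90.5

90.5


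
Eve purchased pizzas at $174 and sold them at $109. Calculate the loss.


Selling price = $109
Cost price = $174
Loss = cost price - selling price:
Loss = $174 - $109 = $65

$65


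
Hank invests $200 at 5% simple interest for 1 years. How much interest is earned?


Use the formula I = P x R x T / 100
P x R x T = 200 x 5 x 1 = 1000
I = 1000 / 100 = $10

$10


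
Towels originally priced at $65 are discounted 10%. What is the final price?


Calculate the discount amount:
10% of $65 = $6.50
Subtract from original:
$65 - $6.50 = $58.50

$58.50


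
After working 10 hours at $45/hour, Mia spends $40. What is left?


Calculate earnings:
10 x $45 = $450
Subtract spending:
$450 - $40 = $410

$410


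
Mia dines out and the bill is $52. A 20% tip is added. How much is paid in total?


Calculate the tip:
20% of $52 = $10.40
Add tip to meal cost:
$52 + $10.40 = $62.40

$62.40


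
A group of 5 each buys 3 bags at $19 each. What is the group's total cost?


Cost per person:
3 x $19 = $57
Group total:
5 x $57 = $285

$285


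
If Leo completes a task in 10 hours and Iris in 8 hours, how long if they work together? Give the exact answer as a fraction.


Leo's rate: 1/10 of the job per hour
Iris's rate: 1/8 of the job per hour
Combined rate: 1/10 + 1/8 = 9/40 per hour
Time = 1 / (9/40) = 40/9 hours (≈ 4.44 hours)

40/9 hours


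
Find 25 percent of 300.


Convert percentage to decimal:
25% = 0.25
Multiply:
300 x 0.25 = 75

75


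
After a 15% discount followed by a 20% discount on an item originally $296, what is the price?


First discount:
15% of $296 = $44.40
Price after first discount:
$296 - $44.40 = $251.60
Second discount:
20% of $251.60 = $50.32
Final price:
$251.60 - $50.32 = $201.28

$201.28


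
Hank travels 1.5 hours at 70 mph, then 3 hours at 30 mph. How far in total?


Leg 1 distance:
70 x 1.5 = 105 miles
Leg 2 distance:
30 x 3 = 90 miles
Total distance:
105 + 90 = 195 miles

195 miles


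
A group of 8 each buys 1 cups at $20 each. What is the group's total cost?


Cost per person:
1 x $20 = $20
Group total:
8 x $20 = $160

$160


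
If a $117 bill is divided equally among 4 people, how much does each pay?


Total bill: $117
Number of people: 4
Each pays: $117 / 4 = $29.25

$29.25


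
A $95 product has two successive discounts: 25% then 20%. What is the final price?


First discount:
25% of $95 = $23.75
Price after first discount:
$95 - $23.75 = $71.25
Second discount:
20% of $71.25 = $14.25
Final price:
$71.25 - $14.25 = $57

$57


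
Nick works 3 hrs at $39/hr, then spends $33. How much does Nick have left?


Calculate earnings:
3 x $39 = $117
Subtract spending:
$117 - $33 = $84

$84


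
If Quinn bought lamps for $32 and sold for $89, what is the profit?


Selling price = $89
Cost price = $32
Profit = selling price - cost price:
Profit = $89 - $32 = $57

$57
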